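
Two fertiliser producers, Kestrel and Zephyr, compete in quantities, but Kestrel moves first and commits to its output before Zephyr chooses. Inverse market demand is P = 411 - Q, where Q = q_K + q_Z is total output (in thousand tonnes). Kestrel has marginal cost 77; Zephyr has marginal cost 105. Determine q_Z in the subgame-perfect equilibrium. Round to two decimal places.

The follower Zephyr best-responds to any q_K: π_Z = (411 - Q)q_Z - 105q_Z.
Setting the follower's marginal profit to zero, 306 - q_K - 2q_Z = 0, i.e. q_Z = (306 - q_K)/2.
The leader anticipates this reaction. Substituting into P = 411 - Q gives P = 258 - (1/2)q_K, so π_K = (258 - (1/2)q_K)q_K - 77q_K.
The leader's first-order condition 181 - q_K = 0 yields q_K = 181.
Then q_Z = (306 - 181)/2 = 125/2.

62.50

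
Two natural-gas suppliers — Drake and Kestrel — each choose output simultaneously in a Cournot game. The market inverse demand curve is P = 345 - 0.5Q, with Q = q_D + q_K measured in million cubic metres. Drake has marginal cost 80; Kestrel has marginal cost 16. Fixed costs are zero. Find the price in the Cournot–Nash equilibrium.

147

Drake's profit: π_D = (345 - 0.5Q)q_D - (80q_D). Setting ∂π_D/∂q_D = 0: 265 - q_D - (1/2)(q_K) = 0.
Kestrel's first-order condition: 329 - q_K - (1/2)(q_D) = 0.
Best responses: q_D = (265 - (1/2)q_K), q_K = (329 - (1/2)q_D).
Substituting one into the other gives q_D = 134 and q_K = 262.
Total output Q = 396, so price P = 345 - (1/2)·396 = 147.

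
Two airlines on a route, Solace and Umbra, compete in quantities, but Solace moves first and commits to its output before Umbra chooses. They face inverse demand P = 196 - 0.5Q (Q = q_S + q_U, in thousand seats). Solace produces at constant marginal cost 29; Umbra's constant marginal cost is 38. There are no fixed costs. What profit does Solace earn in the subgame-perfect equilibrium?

7744

Solve by backward induction. Given q_S, the follower Umbra maximises π_U = (196 - (1/2)q_S - (1/2)q_U)q_U - 38q_U.
Follower FOC: 158 - (1/2)q_S - q_U = 0, so q_U(q_S) = (158 - (1/2)q_S).
The leader anticipates this reaction. Substituting into P = 196 - 0.5Q gives P = 117 - (1/4)q_S, so π_S = (117 - (1/4)q_S)q_S - 29q_S.
The leader's first-order condition 88 - (1/2)q_S = 0 yields q_S = 176.
Then q_U = (158 - (1/2)·176) = 70.
Price P = 196 - (1/2)·246 = 73.
Solace's profit: (73 - 29)·176 = 7744.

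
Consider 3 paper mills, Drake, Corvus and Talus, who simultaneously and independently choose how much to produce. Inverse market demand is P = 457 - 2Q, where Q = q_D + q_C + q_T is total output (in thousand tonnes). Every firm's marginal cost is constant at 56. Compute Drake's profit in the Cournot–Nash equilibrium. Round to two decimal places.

5025.03

A representative firm's profit is π_i = q_i(457 - 2Q) - 56q_i.
Setting ∂π_i/∂q_i = 0 with rivals' quantities fixed: 401 - 4q_i - 2·Σ_{j≠i} q_j = 0.
By symmetry each firm produces the same amount; substituting Σ_{j≠i} q_j = 2q_i yields q_i = 401/8.
Price P = 457 - 2·(1203/8) = 625/4.
Drake's profit: (625/4 - 56)·(401/8) = 5025.0313.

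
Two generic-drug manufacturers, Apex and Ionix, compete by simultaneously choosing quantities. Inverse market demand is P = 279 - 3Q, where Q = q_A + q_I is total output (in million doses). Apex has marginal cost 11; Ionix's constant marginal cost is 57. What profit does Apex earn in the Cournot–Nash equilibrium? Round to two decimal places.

Apex's profit: π_A = (279 - 3Q)q_A - (11q_A). Setting ∂π_A/∂q_A = 0: 268 - 6q_A - 3(q_I) = 0.
Ionix's profit: π_I = (279 - 3Q)q_I - (57q_I). Setting ∂π_I/∂q_I = 0: 222 - 6q_I - 3(q_A) = 0.
Rearranging gives the reaction functions q_A = (268 - 3q_I)/6 and q_I = (222 - 3q_A)/6.
Solving the pair: q_A = 314/9, q_I = 176/9.
Price P = 279 - 3·(490/9) = 347/3.
Apex's profit: (347/3 - 11)·(314/9) = 3651.7037.

3651.70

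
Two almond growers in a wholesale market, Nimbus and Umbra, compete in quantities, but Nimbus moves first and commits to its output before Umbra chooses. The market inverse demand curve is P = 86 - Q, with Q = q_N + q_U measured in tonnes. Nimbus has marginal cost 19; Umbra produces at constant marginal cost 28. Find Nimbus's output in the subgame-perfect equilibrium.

38

Solve by backward induction. Given q_N, the follower Umbra maximises π_U = (86 - q_N - q_U)q_U - 28q_U.
Follower FOC: 58 - q_N - 2q_U = 0, so q_U(q_N) = (58 - q_N)/2.
The leader anticipates this reaction. Substituting into P = 86 - Q gives P = 57 - (1/2)q_N, so π_N = (57 - (1/2)q_N)q_N - 19q_N.
Leader FOC: 38 - q_N = 0, so q_N = 38.
Then q_U = (58 - 38)/2 = 10.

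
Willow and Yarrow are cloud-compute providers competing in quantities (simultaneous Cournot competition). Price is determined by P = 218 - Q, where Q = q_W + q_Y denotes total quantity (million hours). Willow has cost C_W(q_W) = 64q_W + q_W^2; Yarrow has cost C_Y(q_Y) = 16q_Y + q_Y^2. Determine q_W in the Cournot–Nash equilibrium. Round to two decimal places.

Willow's profit: π_W = (218 - Q)q_W - (64q_W + q_W²). Setting ∂π_W/∂q_W = 0: 154 - 4q_W - (q_Y) = 0.
Yarrow's first-order condition: 202 - 4q_Y - (q_W) = 0.
Rearranging gives the reaction functions q_W = (154 - q_Y)/4 and q_Y = (202 - q_W)/4.
Solving the pair: q_W = 138/5, q_Y = 218/5.

27.60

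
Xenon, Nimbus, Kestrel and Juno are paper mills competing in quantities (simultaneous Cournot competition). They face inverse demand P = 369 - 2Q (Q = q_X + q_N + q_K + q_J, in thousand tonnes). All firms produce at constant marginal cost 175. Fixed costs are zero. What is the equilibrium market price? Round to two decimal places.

213.80

A representative firm's profit is π_i = q_i(369 - 2Q) - 175q_i.
Setting ∂π_i/∂q_i = 0 with rivals' quantities fixed: 194 - 4q_i - 2·Σ_{j≠i} q_j = 0.
With identical firms every q_j equals q_i, so Σ_{j≠i} q_j = 3q_i and 194 = 10q_i, giving q_i = 97/5.
Total output Q = 388/5, so price P = 369 - 2·(388/5) = 1069/5.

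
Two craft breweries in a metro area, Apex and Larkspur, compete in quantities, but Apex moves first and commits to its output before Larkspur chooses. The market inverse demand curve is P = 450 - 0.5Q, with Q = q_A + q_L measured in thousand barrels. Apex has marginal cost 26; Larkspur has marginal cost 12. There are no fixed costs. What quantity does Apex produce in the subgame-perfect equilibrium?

410

Solve by backward induction. Given q_A, the follower Larkspur maximises π_L = (450 - (1/2)q_A - (1/2)q_L)q_L - 12q_L.
Setting the follower's marginal profit to zero, 438 - (1/2)q_A - q_L = 0, i.e. q_L = (438 - (1/2)q_A).
Apex substitutes q_L(q_A) into its own profit: π_A = q_A(450 - (1/2)q_A - (438 - (1/2)q_A)/2) - 26q_A = (231 - (1/4)q_A)q_A - 26q_A.
The leader's first-order condition 205 - (1/2)q_A = 0 yields q_A = 410.
Then q_L = (438 - (1/2)·410) = 233.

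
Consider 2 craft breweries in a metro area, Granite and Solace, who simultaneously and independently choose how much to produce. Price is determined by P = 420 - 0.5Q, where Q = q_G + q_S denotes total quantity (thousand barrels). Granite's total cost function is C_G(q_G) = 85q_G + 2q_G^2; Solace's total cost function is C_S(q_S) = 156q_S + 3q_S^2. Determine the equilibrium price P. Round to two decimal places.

Granite's profit: π_G = (420 - 0.5Q)q_G - (85q_G + 2q_G²). Setting ∂π_G/∂q_G = 0: 335 - 5q_G - (1/2)(q_S) = 0.
Solace's first-order condition: 264 - 7q_S - (1/2)(q_G) = 0.
Best responses: q_G = (335 - (1/2)q_S)/5, q_S = (264 - (1/2)q_G)/7.
Solving the pair: q_G = 63.6835, q_S = 33.1655.
Total output Q = 96.8489, so price P = 420 - (1/2)·96.8489 = 371.5755.

371.58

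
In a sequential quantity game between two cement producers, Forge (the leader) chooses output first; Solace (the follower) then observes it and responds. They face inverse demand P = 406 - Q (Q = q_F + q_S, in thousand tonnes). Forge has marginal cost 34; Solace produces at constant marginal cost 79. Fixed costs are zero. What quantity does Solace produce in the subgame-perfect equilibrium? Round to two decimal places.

Solve by backward induction. Given q_F, the follower Solace maximises π_S = (406 - q_F - q_S)q_S - 79q_S.
Setting the follower's marginal profit to zero, 327 - q_F - 2q_S = 0, i.e. q_S = (327 - q_F)/2.
The leader anticipates this reaction. Substituting into P = 406 - Q gives P = 485/2 - (1/2)q_F, so π_F = (485/2 - (1/2)q_F)q_F - 34q_F.
Leader FOC: 417/2 - q_F = 0, so q_F = 417/2.
Then q_S = (327 - 417/2)/2 = 237/4.

59.25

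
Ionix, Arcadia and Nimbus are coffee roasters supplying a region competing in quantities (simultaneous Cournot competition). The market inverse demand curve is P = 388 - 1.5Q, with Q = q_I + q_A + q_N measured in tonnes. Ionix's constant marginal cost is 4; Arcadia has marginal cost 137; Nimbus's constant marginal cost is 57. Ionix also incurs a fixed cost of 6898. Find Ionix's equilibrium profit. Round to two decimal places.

6639.50

Ionix's profit: π_I = (388 - 1.5Q)q_I - (4q_I). Setting ∂π_I/∂q_I = 0: 384 - 3q_I - (3/2)(q_A + q_N) = 0.
Arcadia's profit: π_A = (388 - 1.5Q)q_A - (137q_A). Setting ∂π_A/∂q_A = 0: 251 - 3q_A - (3/2)(q_I + q_N) = 0.
Nimbus's first-order condition: 331 - 3q_N - (3/2)(q_I + q_A) = 0.
Adding the 3 conditions: 966 − 3Q − 3Q = 0, i.e. Q = 161.
Back-substituting: q_I = (384 − 483/2)/(3/2) = 95, q_A = (251 − 483/2)/(3/2) = 19/3, q_N = (331 − 483/2)/(3/2) = 179/3.
Price P = 388 - (3/2)·161 = 293/2.
Ionix's profit: (293/2 - 4)·95 - 6898 = 6639.5000.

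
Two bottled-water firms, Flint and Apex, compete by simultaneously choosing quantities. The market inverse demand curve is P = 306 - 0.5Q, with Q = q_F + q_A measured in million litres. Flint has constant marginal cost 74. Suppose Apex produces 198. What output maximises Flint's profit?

133

With the rival's output fixed at 198, Flint's profit is π_F = (306 - (1/2)·198 - (1/2)q_F)q_F - (74q_F) = (207 - (1/2)q_F)q_F - (74q_F).
∂π_F/∂q_F = 133 - q_F = 0, so q_F = 133.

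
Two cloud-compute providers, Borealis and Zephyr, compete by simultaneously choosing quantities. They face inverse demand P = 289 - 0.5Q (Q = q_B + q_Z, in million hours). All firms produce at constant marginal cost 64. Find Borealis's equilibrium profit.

Each firm earns π_i = (289 - 0.5Q)q_i - 64q_i.
First-order condition (treating rivals' output as given): 225 - q_i - (1/2)q_j = 0.
By symmetry each firm produces the same amount; substituting q_j = q_i yields q_i = 225/(3/2) = 150.
Price P = 289 - (1/2)·300 = 139.
Borealis's profit: (139 - 64)·150 = 11250.

11250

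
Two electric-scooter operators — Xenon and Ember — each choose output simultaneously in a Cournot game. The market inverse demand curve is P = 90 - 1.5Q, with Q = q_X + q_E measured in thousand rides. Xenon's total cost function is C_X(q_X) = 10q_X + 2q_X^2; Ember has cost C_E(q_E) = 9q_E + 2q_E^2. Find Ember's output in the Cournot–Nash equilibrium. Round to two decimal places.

Xenon's profit: π_X = (90 - 1.5Q)q_X - (10q_X + 2q_X²). Setting ∂π_X/∂q_X = 0: 80 - 7q_X - (3/2)(q_E) = 0.
Ember's first-order condition: 81 - 7q_E - (3/2)(q_X) = 0.
So q_X = (80 - (3/2)q_E)/7 and q_E = (81 - (3/2)q_X)/7.
Solving the pair: q_X = 1754/187, q_E = 1788/187.

9.56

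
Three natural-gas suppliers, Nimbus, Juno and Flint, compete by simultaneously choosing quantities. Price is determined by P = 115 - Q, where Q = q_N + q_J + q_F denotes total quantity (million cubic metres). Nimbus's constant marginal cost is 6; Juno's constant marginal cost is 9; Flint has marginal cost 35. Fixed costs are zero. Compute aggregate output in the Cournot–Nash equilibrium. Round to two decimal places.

Nimbus's profit: π_N = (115 - Q)q_N - (6q_N). Setting ∂π_N/∂q_N = 0: 109 - 2q_N - (q_J + q_F) = 0.
Juno's profit: π_J = (115 - Q)q_J - (9q_J). Setting ∂π_J/∂q_J = 0: 106 - 2q_J - (q_N + q_F) = 0.
Flint's profit: π_F = (115 - Q)q_F - (35q_F). Setting ∂π_F/∂q_F = 0: 80 - 2q_F - (q_N + q_J) = 0.
Summing all 3 equations gives 295 − 4Q = 0, hence Q = 295/4.
Back-substituting: q_N = (109 − 295/4) = 141/4, q_J = (106 − 295/4) = 129/4, q_F = (80 − 295/4) = 25/4.
Total output Q = 141/4 + 129/4 + 25/4 = 295/4.

73.75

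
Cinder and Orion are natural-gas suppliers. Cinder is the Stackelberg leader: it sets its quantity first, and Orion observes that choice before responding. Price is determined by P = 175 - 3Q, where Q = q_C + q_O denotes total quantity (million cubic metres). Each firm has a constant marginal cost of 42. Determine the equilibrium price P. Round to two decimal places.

Solve by backward induction. Given q_C, the follower Orion maximises π_O = (175 - 3q_C - 3q_O)q_O - 42q_O.
Setting the follower's marginal profit to zero, 133 - 3q_C - 6q_O = 0, i.e. q_O = (133 - 3q_C)/6.
The leader anticipates this reaction. Substituting into P = 175 - 3Q gives P = 217/2 - (3/2)q_C, so π_C = (217/2 - (3/2)q_C)q_C - 42q_C.
The leader's first-order condition 133/2 - 3q_C = 0 yields q_C = 133/6.
Then q_O = (133 - 3·(133/6))/6 = 133/12.
Total output Q = 133/4, so price P = 175 - 3·(133/4) = 301/4.

75.25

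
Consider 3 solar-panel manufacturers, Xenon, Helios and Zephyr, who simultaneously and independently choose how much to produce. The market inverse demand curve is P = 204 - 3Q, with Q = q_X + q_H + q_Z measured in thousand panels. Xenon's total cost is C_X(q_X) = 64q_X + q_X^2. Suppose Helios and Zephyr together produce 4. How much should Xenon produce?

16

With rivals' combined output fixed at 4, Xenon's profit is π_X = (204 - 3·4 - 3q_X)q_X - (64q_X + q_X²) = (192 - 3q_X)q_X - (64q_X + q_X²).
∂π_X/∂q_X = 128 - 8q_X = 0, so q_X = 16.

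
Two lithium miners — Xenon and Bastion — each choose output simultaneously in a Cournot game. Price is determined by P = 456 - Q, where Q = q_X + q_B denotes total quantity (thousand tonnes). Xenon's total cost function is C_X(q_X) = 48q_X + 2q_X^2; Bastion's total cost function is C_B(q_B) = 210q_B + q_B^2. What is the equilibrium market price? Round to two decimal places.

Xenon's profit: π_X = (456 - Q)q_X - (48q_X + 2q_X²). Setting ∂π_X/∂q_X = 0: 408 - 6q_X - (q_B) = 0.
Bastion's first-order condition: 246 - 4q_B - (q_X) = 0.
So q_X = (408 - q_B)/6 and q_B = (246 - q_X)/4.
Solving the pair: q_X = 1386/23, q_B = 1068/23.
Total output Q = 106.6957, so price P = 456 - 106.6957 = 349.3043.

349.30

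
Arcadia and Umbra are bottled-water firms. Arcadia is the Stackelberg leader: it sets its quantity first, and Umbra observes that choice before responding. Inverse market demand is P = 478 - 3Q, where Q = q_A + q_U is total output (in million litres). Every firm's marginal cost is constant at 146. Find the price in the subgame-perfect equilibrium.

229

The follower Umbra best-responds to any q_A: π_U = (478 - 3Q)q_U - 146q_U.
Setting the follower's marginal profit to zero, 332 - 3q_A - 6q_U = 0, i.e. q_U = (332 - 3q_A)/6.
The leader anticipates this reaction. Substituting into P = 478 - 3Q gives P = 312 - (3/2)q_A, so π_A = (312 - (3/2)q_A)q_A - 146q_A.
Maximising: ∂π_A/∂q_A = 166 - 3q_A = 0, giving q_A = 166/3.
Then q_U = (332 - 3·(166/3))/6 = 83/3.
Total output Q = 83, so price P = 478 - 3·83 = 229.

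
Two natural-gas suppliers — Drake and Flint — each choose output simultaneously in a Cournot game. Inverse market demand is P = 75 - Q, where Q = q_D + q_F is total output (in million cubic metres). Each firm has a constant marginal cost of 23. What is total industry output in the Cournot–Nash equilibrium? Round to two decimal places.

34.67

A representative firm's profit is π_i = q_i(75 - Q) - 23q_i.
First-order condition (treating rivals' output as given): 52 - 2q_i - q_j = 0.
By symmetry each firm produces the same amount; substituting q_j = q_i yields q_i = 52/3.
Total output Q = 52/3 + 52/3 = 104/3.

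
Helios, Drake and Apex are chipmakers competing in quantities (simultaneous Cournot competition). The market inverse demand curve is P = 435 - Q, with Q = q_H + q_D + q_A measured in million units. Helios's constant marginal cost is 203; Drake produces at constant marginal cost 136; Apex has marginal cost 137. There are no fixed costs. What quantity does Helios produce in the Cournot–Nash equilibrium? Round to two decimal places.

Helios's profit: π_H = (435 - Q)q_H - (203q_H). Setting ∂π_H/∂q_H = 0: 232 - 2q_H - (q_D + q_A) = 0.
Drake's first-order condition: 299 - 2q_D - (q_H + q_A) = 0.
Apex's profit: π_A = (435 - Q)q_A - (137q_A). Setting ∂π_A/∂q_A = 0: 298 - 2q_A - (q_H + q_D) = 0.
Adding the 3 conditions: 829 − 2Q − 2Q = 0, i.e. Q = 829/4.
Back-substituting: q_H = (232 − 829/4) = 99/4, q_D = (299 − 829/4) = 367/4, q_A = (298 − 829/4) = 363/4.

24.75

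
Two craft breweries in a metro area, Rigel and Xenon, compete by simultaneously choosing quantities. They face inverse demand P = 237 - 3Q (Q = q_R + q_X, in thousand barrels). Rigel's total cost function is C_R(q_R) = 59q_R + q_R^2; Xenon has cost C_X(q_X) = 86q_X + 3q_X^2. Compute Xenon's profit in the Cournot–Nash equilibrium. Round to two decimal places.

Rigel's profit: π_R = (237 - 3Q)q_R - (59q_R + q_R²). Setting ∂π_R/∂q_R = 0: 178 - 8q_R - 3(q_X) = 0.
Xenon's first-order condition: 151 - 12q_X - 3(q_R) = 0.
So q_R = (178 - 3q_X)/8 and q_X = (151 - 3q_R)/12.
Solving the pair: q_R = 561/29, q_X = 674/87.
Price P = 237 - 3·27.0920 = 155.7241.
Xenon's profit: 155.7241·(674/87) - 86·(674/87) - 3(674/87)² = 360.1078.

360.11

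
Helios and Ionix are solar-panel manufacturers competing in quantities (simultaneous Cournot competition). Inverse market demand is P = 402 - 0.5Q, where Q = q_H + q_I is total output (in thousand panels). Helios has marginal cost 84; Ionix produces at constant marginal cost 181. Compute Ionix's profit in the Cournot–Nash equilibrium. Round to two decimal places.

Helios's profit: π_H = (402 - 0.5Q)q_H - (84q_H). Setting ∂π_H/∂q_H = 0: 318 - q_H - (1/2)(q_I) = 0.
Ionix's first-order condition: 221 - q_I - (1/2)(q_H) = 0.
So q_H = (318 - (1/2)q_I) and q_I = (221 - (1/2)q_H).
Solving the pair: q_H = 830/3, q_I = 248/3.
Price P = 402 - (1/2)·(1078/3) = 667/3.
Ionix's profit: (667/3 - 181)·(248/3) = 3416.8889.

3416.89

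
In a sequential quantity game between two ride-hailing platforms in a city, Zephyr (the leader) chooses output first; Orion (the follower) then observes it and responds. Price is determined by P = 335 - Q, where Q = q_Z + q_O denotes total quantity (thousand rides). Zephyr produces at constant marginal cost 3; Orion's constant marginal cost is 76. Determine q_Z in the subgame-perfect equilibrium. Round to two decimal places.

Solve by backward induction. Given q_Z, the follower Orion maximises π_O = (335 - q_Z - q_O)q_O - 76q_O.
Setting the follower's marginal profit to zero, 259 - q_Z - 2q_O = 0, i.e. q_O = (259 - q_Z)/2.
The leader anticipates this reaction. Substituting into P = 335 - Q gives P = 411/2 - (1/2)q_Z, so π_Z = (411/2 - (1/2)q_Z)q_Z - 3q_Z.
Maximising: ∂π_Z/∂q_Z = 405/2 - q_Z = 0, giving q_Z = 405/2.
Then q_O = (259 - 405/2)/2 = 113/4.

202.50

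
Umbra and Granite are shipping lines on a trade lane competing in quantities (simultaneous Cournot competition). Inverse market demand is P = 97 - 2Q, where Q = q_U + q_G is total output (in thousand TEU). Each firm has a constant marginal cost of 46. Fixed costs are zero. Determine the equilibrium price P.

63

Each firm earns π_i = (97 - 2Q)q_i - 46q_i.
First-order condition (treating rivals' output as given): 51 - 4q_i - 2q_j = 0.
By symmetry each firm produces the same amount; substituting q_j = q_i yields q_i = 51/6 = 17/2.
Total output Q = 17, so price P = 97 - 2·17 = 63.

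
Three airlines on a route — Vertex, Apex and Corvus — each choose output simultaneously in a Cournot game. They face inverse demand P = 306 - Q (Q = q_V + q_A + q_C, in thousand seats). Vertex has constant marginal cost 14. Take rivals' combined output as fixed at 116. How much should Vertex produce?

With rivals' combined output fixed at 116, Vertex's profit is π_V = (306 - 116 - q_V)q_V - (14q_V) = (190 - q_V)q_V - (14q_V).
∂π_V/∂q_V = 176 - 2q_V = 0, so q_V = 88.

88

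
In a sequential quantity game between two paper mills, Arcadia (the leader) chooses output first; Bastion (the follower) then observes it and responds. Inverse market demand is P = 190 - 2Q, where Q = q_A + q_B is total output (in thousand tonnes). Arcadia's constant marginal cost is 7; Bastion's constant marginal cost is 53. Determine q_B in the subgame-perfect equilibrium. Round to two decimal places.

Solve by backward induction. Given q_A, the follower Bastion maximises π_B = (190 - 2q_A - 2q_B)q_B - 53q_B.
Setting the follower's marginal profit to zero, 137 - 2q_A - 4q_B = 0, i.e. q_B = (137 - 2q_A)/4.
The leader anticipates this reaction. Substituting into P = 190 - 2Q gives P = 243/2 - q_A, so π_A = (243/2 - q_A)q_A - 7q_A.
Maximising: ∂π_A/∂q_A = 229/2 - 2q_A = 0, giving q_A = 229/4.
Then q_B = (137 - 2·(229/4))/4 = 45/8.

5.63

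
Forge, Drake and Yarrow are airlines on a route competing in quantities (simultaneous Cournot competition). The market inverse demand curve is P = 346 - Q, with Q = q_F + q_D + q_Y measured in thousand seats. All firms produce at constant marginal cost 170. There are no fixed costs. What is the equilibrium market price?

214

Each firm earns π_i = (346 - Q)q_i - 170q_i.
First-order condition (treating rivals' output as given): 176 - 2q_i - Σ_{j≠i} q_j = 0.
With identical firms every q_j equals q_i, so Σ_{j≠i} q_j = 2q_i and 176 = 4q_i, giving q_i = 44.
Total output Q = 132, so price P = 346 - 132 = 214.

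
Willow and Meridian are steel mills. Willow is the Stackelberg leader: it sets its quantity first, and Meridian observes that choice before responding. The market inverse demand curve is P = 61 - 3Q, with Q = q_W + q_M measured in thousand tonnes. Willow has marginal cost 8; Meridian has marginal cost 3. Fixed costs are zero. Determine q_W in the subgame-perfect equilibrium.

Solve by backward induction. Given q_W, the follower Meridian maximises π_M = (61 - 3q_W - 3q_M)q_M - 3q_M.
∂π_M/∂q_M = 58 - 3q_W - 6q_M = 0 gives the reaction function q_M = (58 - 3q_W)/6.
The leader anticipates this reaction. Substituting into P = 61 - 3Q gives P = 32 - (3/2)q_W, so π_W = (32 - (3/2)q_W)q_W - 8q_W.
Maximising: ∂π_W/∂q_W = 24 - 3q_W = 0, giving q_W = 8.
Then q_M = (58 - 3·8)/6 = 17/3.

8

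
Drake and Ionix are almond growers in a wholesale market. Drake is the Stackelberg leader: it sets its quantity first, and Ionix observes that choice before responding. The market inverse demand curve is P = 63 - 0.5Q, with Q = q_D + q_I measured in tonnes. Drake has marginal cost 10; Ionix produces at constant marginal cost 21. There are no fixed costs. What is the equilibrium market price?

26

Solve by backward induction. Given q_D, the follower Ionix maximises π_I = (63 - (1/2)q_D - (1/2)q_I)q_I - 21q_I.
Follower FOC: 42 - (1/2)q_D - q_I = 0, so q_I(q_D) = (42 - (1/2)q_D).
Drake substitutes q_I(q_D) into its own profit: π_D = q_D(63 - (1/2)q_D - (42 - (1/2)q_D)/2) - 10q_D = (42 - (1/4)q_D)q_D - 10q_D.
The leader's first-order condition 32 - (1/2)q_D = 0 yields q_D = 64.
Then q_I = (42 - (1/2)·64) = 10.
Total output Q = 74, so price P = 63 - (1/2)·74 = 26.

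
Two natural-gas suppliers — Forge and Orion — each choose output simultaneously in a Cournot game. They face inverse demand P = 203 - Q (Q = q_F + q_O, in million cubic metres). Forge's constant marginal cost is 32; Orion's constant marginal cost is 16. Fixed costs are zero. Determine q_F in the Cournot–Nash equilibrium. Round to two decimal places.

Forge's profit: π_F = (203 - Q)q_F - (32q_F). Setting ∂π_F/∂q_F = 0: 171 - 2q_F - (q_O) = 0.
Orion's first-order condition: 187 - 2q_O - (q_F) = 0.
So q_F = (171 - q_O)/2 and q_O = (187 - q_F)/2.
Solving the pair: q_F = 155/3, q_O = 203/3.

51.67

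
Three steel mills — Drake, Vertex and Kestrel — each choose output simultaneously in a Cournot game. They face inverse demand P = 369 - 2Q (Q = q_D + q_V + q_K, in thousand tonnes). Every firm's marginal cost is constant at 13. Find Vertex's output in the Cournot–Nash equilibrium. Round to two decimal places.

Each firm earns π_i = (369 - 2Q)q_i - 13q_i.
Setting ∂π_i/∂q_i = 0 with rivals' quantities fixed: 356 - 4q_i - 2·Σ_{j≠i} q_j = 0.
By symmetry each firm produces the same amount; substituting Σ_{j≠i} q_j = 2q_i yields q_i = 356/8 = 89/2.

44.50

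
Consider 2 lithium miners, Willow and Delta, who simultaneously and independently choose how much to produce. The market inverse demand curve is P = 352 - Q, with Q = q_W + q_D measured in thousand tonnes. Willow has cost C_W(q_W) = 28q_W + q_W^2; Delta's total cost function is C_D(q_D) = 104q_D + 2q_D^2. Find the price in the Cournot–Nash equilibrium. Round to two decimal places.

249.22

Willow's profit: π_W = (352 - Q)q_W - (28q_W + q_W²). Setting ∂π_W/∂q_W = 0: 324 - 4q_W - (q_D) = 0.
Delta's first-order condition: 248 - 6q_D - (q_W) = 0.
Rearranging gives the reaction functions q_W = (324 - q_D)/4 and q_D = (248 - q_W)/6.
Substituting one into the other gives q_W = 1696/23 and q_D = 668/23.
Total output Q = 102.7826, so price P = 352 - 102.7826 = 249.2174.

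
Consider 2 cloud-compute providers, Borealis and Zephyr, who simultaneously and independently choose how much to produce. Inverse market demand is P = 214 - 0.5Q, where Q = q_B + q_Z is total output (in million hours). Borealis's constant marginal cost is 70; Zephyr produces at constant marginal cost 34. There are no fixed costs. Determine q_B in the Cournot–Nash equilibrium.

Borealis's profit: π_B = (214 - 0.5Q)q_B - (70q_B). Setting ∂π_B/∂q_B = 0: 144 - q_B - (1/2)(q_Z) = 0.
Zephyr's profit: π_Z = (214 - 0.5Q)q_Z - (34q_Z). Setting ∂π_Z/∂q_Z = 0: 180 - q_Z - (1/2)(q_B) = 0.
So q_B = (144 - (1/2)q_Z) and q_Z = (180 - (1/2)q_B).
Solving the pair: q_B = 72, q_Z = 144.

72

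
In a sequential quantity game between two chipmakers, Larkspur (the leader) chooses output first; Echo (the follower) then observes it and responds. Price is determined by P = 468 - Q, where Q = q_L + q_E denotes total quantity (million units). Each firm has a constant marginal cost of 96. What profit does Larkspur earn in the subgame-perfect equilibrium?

The follower Echo best-responds to any q_L: π_E = (468 - Q)q_E - 96q_E.
∂π_E/∂q_E = 372 - q_L - 2q_E = 0 gives the reaction function q_E = (372 - q_L)/2.
Larkspur substitutes q_E(q_L) into its own profit: π_L = q_L(468 - q_L - (372 - q_L)/2) - 96q_L = (282 - (1/2)q_L)q_L - 96q_L.
The leader's first-order condition 186 - q_L = 0 yields q_L = 186.
Then q_E = (372 - 186)/2 = 93.
Price P = 468 - 279 = 189.
Larkspur's profit: (189 - 96)·186 = 17298.

17298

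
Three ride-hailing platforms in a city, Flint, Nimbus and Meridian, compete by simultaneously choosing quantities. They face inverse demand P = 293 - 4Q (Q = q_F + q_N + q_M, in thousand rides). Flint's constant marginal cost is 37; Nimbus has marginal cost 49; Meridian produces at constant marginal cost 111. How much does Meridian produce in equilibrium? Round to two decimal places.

2.88

Flint's profit: π_F = (293 - 4Q)q_F - (37q_F). Setting ∂π_F/∂q_F = 0: 256 - 8q_F - 4(q_N + q_M) = 0.
Nimbus's first-order condition: 244 - 8q_N - 4(q_F + q_M) = 0.
Meridian's profit: π_M = (293 - 4Q)q_M - (111q_M). Setting ∂π_M/∂q_M = 0: 182 - 8q_M - 4(q_F + q_N) = 0.
Summing all 3 equations gives 682 − 16Q = 0, hence Q = 341/8.
Back-substituting: q_F = (256 − 341/2)/4 = 171/8, q_N = (244 − 341/2)/4 = 147/8, q_M = (182 − 341/2)/4 = 23/8.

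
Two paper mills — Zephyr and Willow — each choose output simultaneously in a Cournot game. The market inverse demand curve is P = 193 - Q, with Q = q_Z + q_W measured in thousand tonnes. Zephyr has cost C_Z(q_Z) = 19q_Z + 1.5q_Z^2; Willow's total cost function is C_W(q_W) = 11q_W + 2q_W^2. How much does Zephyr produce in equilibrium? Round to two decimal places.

Zephyr's profit: π_Z = (193 - Q)q_Z - (19q_Z + (3/2)q_Z²). Setting ∂π_Z/∂q_Z = 0: 174 - 5q_Z - (q_W) = 0.
Willow's profit: π_W = (193 - Q)q_W - (11q_W + 2q_W²). Setting ∂π_W/∂q_W = 0: 182 - 6q_W - (q_Z) = 0.
So q_Z = (174 - q_W)/5 and q_W = (182 - q_Z)/6.
Solving the pair: q_Z = 862/29, q_W = 736/29.

29.72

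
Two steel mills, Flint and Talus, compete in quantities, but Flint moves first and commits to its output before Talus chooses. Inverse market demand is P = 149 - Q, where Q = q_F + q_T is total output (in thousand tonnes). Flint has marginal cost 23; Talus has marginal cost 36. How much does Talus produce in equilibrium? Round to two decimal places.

21.75

The follower Talus best-responds to any q_F: π_T = (149 - Q)q_T - 36q_T.
Setting the follower's marginal profit to zero, 113 - q_F - 2q_T = 0, i.e. q_T = (113 - q_F)/2.
Flint substitutes q_T(q_F) into its own profit: π_F = q_F(149 - q_F - (113 - q_F)/2) - 23q_F = (185/2 - (1/2)q_F)q_F - 23q_F.
Maximising: ∂π_F/∂q_F = 139/2 - q_F = 0, giving q_F = 139/2.
Then q_T = (113 - 139/2)/2 = 87/4.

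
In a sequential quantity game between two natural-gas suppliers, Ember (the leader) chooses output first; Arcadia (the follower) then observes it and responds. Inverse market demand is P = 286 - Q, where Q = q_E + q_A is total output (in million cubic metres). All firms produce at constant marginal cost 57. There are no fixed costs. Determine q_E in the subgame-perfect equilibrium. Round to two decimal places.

114.50

Solve by backward induction. Given q_E, the follower Arcadia maximises π_A = (286 - q_E - q_A)q_A - 57q_A.
∂π_A/∂q_A = 229 - q_E - 2q_A = 0 gives the reaction function q_A = (229 - q_E)/2.
Ember substitutes q_A(q_E) into its own profit: π_E = q_E(286 - q_E - (229 - q_E)/2) - 57q_E = (343/2 - (1/2)q_E)q_E - 57q_E.
The leader's first-order condition 229/2 - q_E = 0 yields q_E = 229/2.
Then q_A = (229 - 229/2)/2 = 229/4.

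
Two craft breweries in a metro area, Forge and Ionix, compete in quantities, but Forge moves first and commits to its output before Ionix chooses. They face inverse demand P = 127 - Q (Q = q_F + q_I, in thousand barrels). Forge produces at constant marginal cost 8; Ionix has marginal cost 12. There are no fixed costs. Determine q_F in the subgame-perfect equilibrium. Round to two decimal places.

The follower Ionix best-responds to any q_F: π_I = (127 - Q)q_I - 12q_I.
∂π_I/∂q_I = 115 - q_F - 2q_I = 0 gives the reaction function q_I = (115 - q_F)/2.
The leader anticipates this reaction. Substituting into P = 127 - Q gives P = 139/2 - (1/2)q_F, so π_F = (139/2 - (1/2)q_F)q_F - 8q_F.
Maximising: ∂π_F/∂q_F = 123/2 - q_F = 0, giving q_F = 123/2.
Then q_I = (115 - 123/2)/2 = 107/4.

61.50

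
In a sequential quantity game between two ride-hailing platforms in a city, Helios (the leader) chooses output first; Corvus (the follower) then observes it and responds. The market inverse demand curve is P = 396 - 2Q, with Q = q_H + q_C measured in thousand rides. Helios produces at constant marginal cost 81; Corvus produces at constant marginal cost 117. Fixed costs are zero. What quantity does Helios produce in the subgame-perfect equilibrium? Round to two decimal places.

87.75

The follower Corvus best-responds to any q_H: π_C = (396 - 2Q)q_C - 117q_C.
Setting the follower's marginal profit to zero, 279 - 2q_H - 4q_C = 0, i.e. q_C = (279 - 2q_H)/4.
Helios substitutes q_C(q_H) into its own profit: π_H = q_H(396 - 2q_H - (279 - 2q_H)/2) - 81q_H = (513/2 - q_H)q_H - 81q_H.
The leader's first-order condition 351/2 - 2q_H = 0 yields q_H = 351/4.
Then q_C = (279 - 2·(351/4))/4 = 207/8.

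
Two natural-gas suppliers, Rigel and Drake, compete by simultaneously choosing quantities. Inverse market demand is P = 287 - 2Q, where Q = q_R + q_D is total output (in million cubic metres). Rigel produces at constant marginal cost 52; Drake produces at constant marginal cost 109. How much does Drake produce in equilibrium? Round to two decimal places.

20.17

Rigel's profit: π_R = (287 - 2Q)q_R - (52q_R). Setting ∂π_R/∂q_R = 0: 235 - 4q_R - 2(q_D) = 0.
Drake's profit: π_D = (287 - 2Q)q_D - (109q_D). Setting ∂π_D/∂q_D = 0: 178 - 4q_D - 2(q_R) = 0.
Best responses: q_R = (235 - 2q_D)/4, q_D = (178 - 2q_R)/4.
Substituting one into the other gives q_R = 146/3 and q_D = 121/6.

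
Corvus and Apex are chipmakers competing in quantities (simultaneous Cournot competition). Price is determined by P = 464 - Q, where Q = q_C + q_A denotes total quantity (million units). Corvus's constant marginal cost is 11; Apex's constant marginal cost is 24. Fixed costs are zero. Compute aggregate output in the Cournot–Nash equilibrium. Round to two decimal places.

Corvus's profit: π_C = (464 - Q)q_C - (11q_C). Setting ∂π_C/∂q_C = 0: 453 - 2q_C - (q_A) = 0.
Apex's profit: π_A = (464 - Q)q_A - (24q_A). Setting ∂π_A/∂q_A = 0: 440 - 2q_A - (q_C) = 0.
Rearranging gives the reaction functions q_C = (453 - q_A)/2 and q_A = (440 - q_C)/2.
Solving the pair: q_C = 466/3, q_A = 427/3.
Total output Q = 466/3 + 427/3 = 893/3.

297.67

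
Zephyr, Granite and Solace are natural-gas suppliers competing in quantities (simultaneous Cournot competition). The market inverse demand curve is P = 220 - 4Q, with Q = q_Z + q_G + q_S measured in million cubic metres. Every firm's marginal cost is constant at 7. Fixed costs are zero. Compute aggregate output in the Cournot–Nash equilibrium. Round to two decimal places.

39.94

Each firm earns π_i = (220 - 4Q)q_i - 7q_i.
First-order condition (treating rivals' output as given): 213 - 8q_i - 4·Σ_{j≠i} q_j = 0.
By symmetry each firm produces the same amount; substituting Σ_{j≠i} q_j = 2q_i yields q_i = 213/16.
Total output Q = 213/16 + 213/16 + 213/16 = 639/16.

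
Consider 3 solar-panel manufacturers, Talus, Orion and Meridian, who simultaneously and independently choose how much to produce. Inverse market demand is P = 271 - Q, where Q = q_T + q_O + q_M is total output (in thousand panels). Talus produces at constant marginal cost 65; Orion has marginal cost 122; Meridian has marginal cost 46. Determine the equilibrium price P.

126

Talus's profit: π_T = (271 - Q)q_T - (65q_T). Setting ∂π_T/∂q_T = 0: 206 - 2q_T - (q_O + q_M) = 0.
Orion's first-order condition: 149 - 2q_O - (q_T + q_M) = 0.
Meridian's first-order condition: 225 - 2q_M - (q_T + q_O) = 0.
Adding the 3 conditions: 580 − 2Q − 2Q = 0, i.e. Q = 145.
Back-substituting: q_T = (206 − 145) = 61, q_O = (149 − 145) = 4, q_M = (225 − 145) = 80.
Total output Q = 145, so price P = 271 - 145 = 126.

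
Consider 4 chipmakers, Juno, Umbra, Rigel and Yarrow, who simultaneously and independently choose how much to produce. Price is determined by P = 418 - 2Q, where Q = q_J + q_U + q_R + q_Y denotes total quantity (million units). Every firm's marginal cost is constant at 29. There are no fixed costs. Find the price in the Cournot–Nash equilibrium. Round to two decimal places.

Each firm earns π_i = (418 - 2Q)q_i - 29q_i.
First-order condition (treating rivals' output as given): 389 - 4q_i - 2·Σ_{j≠i} q_j = 0.
By symmetry each firm produces the same amount; substituting Σ_{j≠i} q_j = 3q_i yields q_i = 389/10.
Total output Q = 778/5, so price P = 418 - 2·(778/5) = 534/5.

106.80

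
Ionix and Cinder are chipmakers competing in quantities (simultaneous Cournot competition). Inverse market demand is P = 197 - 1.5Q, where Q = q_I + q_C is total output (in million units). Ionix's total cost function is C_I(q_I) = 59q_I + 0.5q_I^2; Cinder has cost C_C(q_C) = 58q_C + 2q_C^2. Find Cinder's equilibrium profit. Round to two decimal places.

Ionix's profit: π_I = (197 - 1.5Q)q_I - (59q_I + (1/2)q_I²). Setting ∂π_I/∂q_I = 0: 138 - 4q_I - (3/2)(q_C) = 0.
Cinder's profit: π_C = (197 - 1.5Q)q_C - (58q_C + 2q_C²). Setting ∂π_C/∂q_C = 0: 139 - 7q_C - (3/2)(q_I) = 0.
Best responses: q_I = (138 - (3/2)q_C)/4, q_C = (139 - (3/2)q_I)/7.
Substituting one into the other gives q_I = 29.4175 and q_C = 1396/103.
Price P = 197 - (3/2)·42.9709 = 132.5437.
Cinder's profit: 132.5437·(1396/103) - 58·(1396/103) - 2(1396/103)² = 642.9311.

642.93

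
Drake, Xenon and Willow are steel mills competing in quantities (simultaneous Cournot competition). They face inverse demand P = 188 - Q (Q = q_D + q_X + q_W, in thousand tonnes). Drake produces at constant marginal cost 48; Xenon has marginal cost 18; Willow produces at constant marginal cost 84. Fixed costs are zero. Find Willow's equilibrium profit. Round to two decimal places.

0.25

Drake's profit: π_D = (188 - Q)q_D - (48q_D). Setting ∂π_D/∂q_D = 0: 140 - 2q_D - (q_X + q_W) = 0.
Xenon's profit: π_X = (188 - Q)q_X - (18q_X). Setting ∂π_X/∂q_X = 0: 170 - 2q_X - (q_D + q_W) = 0.
Willow's first-order condition: 104 - 2q_W - (q_D + q_X) = 0.
Summing all 3 equations gives 414 − 4Q = 0, hence Q = 207/2.
Back-substituting: q_D = (140 − 207/2) = 73/2, q_X = (170 − 207/2) = 133/2, q_W = (104 − 207/2) = 1/2.
Price P = 188 - 207/2 = 169/2.
Willow's profit: (169/2 - 84)·(1/2) = 1/4.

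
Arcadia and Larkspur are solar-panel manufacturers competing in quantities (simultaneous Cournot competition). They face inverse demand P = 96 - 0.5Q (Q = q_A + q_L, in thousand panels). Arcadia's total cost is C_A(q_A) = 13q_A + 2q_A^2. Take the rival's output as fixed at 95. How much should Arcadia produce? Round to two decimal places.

7.10

With the rival's output fixed at 95, Arcadia's profit is π_A = (96 - (1/2)·95 - (1/2)q_A)q_A - (13q_A + 2q_A²) = (97/2 - (1/2)q_A)q_A - (13q_A + 2q_A²).
∂π_A/∂q_A = 71/2 - 5q_A = 0, so q_A = 71/10.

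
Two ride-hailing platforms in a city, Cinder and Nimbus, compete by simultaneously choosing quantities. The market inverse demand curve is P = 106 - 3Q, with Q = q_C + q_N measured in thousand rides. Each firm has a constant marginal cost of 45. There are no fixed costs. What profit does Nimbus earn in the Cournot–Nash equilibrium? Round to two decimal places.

Each firm earns π_i = (106 - 3Q)q_i - 45q_i.
First-order condition (treating rivals' output as given): 61 - 6q_i - 3q_j = 0.
With identical firms every q_j equals q_i, so q_j = q_i and 61 = 9q_i, giving q_i = 61/9.
Price P = 106 - 3·(122/9) = 196/3.
Nimbus's profit: (196/3 - 45)·(61/9) = 137.8148.

137.81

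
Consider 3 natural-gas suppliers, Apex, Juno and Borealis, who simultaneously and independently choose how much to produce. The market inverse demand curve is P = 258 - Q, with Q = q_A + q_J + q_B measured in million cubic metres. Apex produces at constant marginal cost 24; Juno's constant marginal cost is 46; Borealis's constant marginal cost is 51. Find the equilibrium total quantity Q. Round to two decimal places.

163.25

Apex's profit: π_A = (258 - Q)q_A - (24q_A). Setting ∂π_A/∂q_A = 0: 234 - 2q_A - (q_J + q_B) = 0.
Juno's first-order condition: 212 - 2q_J - (q_A + q_B) = 0.
Borealis's first-order condition: 207 - 2q_B - (q_A + q_J) = 0.
Adding the 3 conditions: 653 − 2Q − 2Q = 0, i.e. Q = 653/4.
Back-substituting: q_A = (234 − 653/4) = 283/4, q_J = (212 − 653/4) = 195/4, q_B = (207 − 653/4) = 175/4.
Total output Q = 283/4 + 195/4 + 175/4 = 653/4.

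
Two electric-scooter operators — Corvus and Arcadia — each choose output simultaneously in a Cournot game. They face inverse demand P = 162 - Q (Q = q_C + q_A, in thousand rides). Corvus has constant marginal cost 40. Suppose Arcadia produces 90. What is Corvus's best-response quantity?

16

With the rival's output fixed at 90, Corvus's profit is π_C = (162 - 90 - q_C)q_C - (40q_C) = (72 - q_C)q_C - (40q_C).
∂π_C/∂q_C = 32 - 2q_C = 0, so q_C = 16.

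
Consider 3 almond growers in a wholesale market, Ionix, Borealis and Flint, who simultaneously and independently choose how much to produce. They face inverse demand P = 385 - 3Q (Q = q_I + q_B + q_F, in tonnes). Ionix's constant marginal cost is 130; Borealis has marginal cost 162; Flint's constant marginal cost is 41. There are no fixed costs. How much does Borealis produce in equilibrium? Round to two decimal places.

5.83

Ionix's profit: π_I = (385 - 3Q)q_I - (130q_I). Setting ∂π_I/∂q_I = 0: 255 - 6q_I - 3(q_B + q_F) = 0.
Borealis's profit: π_B = (385 - 3Q)q_B - (162q_B). Setting ∂π_B/∂q_B = 0: 223 - 6q_B - 3(q_I + q_F) = 0.
Flint's profit: π_F = (385 - 3Q)q_F - (41q_F). Setting ∂π_F/∂q_F = 0: 344 - 6q_F - 3(q_I + q_B) = 0.
Adding the 3 first-order conditions: 822 − 12Q = 0, so Q = 137/2.
Back-substituting: q_I = (255 − 411/2)/3 = 33/2, q_B = (223 − 411/2)/3 = 35/6, q_F = (344 − 411/2)/3 = 277/6.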